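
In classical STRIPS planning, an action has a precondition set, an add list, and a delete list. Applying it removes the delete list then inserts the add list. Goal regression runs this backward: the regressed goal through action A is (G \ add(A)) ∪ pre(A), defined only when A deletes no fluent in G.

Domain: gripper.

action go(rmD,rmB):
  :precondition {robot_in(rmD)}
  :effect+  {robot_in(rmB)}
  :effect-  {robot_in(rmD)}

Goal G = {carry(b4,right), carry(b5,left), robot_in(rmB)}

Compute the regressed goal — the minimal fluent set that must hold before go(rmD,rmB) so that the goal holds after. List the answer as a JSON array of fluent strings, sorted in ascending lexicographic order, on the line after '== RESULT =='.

Regress:
  G ∩ del = {}  (empty — regression defined)
  G \ add = {carry(b4,right), carry(b5,left), robot_in(rmB)} \ {robot_in(rmB)} = {carry(b4,right), carry(b5,left)}
  ∪ pre   = {carry(b4,right), carry(b5,left)} ∪ {robot_in(rmD)}
          = {carry(b4,right), carry(b5,left), robot_in(rmD)}

== RESULT ==
["carry(b4,right)", "carry(b5,left)", "robot_in(rmD)"]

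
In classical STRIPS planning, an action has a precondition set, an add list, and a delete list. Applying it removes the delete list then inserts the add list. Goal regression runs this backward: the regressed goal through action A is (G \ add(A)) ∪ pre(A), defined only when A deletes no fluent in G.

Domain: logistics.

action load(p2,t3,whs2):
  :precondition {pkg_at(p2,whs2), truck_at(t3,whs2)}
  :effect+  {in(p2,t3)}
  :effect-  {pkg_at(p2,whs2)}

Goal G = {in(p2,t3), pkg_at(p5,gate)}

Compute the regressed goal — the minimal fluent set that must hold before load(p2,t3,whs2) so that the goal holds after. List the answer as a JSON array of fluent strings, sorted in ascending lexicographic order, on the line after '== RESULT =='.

Compute (G \ add) ∪ pre:
  G ∩ del = {}  (empty — regression defined)
  G \ add = {in(p2,t3), pkg_at(p5,gate)} \ {in(p2,t3)} = {pkg_at(p5,gate)}
  ∪ pre   = {pkg_at(p5,gate)} ∪ {pkg_at(p2,whs2), truck_at(t3,whs2)}
          = {pkg_at(p2,whs2), pkg_at(p5,gate), truck_at(t3,whs2)}

== RESULT ==
["pkg_at(p2,whs2)", "pkg_at(p5,gate)", "truck_at(t3,whs2)"]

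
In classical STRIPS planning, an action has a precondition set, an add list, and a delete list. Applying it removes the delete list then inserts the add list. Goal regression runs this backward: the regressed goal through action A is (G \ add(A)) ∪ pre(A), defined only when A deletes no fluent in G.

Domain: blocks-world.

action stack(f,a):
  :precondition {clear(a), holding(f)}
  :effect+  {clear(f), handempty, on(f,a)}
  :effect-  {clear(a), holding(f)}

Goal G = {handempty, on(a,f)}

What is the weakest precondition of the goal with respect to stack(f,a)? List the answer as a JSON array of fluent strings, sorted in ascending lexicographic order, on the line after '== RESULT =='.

Compute (G \ add) ∪ pre:
  G ∩ del = {}  (empty — regression defined)
  G \ add = {handempty, on(a,f)} \ {clear(f), handempty, on(f,a)} = {on(a,f)}
  ∪ pre   = {on(a,f)} ∪ {clear(a), holding(f)}
          = {clear(a), holding(f), on(a,f)}

== RESULT ==
["clear(a)", "holding(f)", "on(a,f)"]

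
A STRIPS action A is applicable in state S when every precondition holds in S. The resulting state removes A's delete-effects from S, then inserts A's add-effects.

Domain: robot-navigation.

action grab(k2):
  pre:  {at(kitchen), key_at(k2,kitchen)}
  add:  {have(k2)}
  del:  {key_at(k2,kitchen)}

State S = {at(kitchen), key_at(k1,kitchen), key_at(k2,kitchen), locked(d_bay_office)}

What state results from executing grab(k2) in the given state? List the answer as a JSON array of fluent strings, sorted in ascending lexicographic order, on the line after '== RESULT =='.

Progress:
  pre ⊆ S: {at(kitchen), key_at(k2,kitchen)} ⊆ S  — applicable
  S \ del = {at(kitchen), key_at(k1,kitchen), locked(d_bay_office)}
  ∪ add   = {at(kitchen), have(k2), key_at(k1,kitchen), locked(d_bay_office)}

== RESULT ==
["at(kitchen)", "have(k2)", "key_at(k1,kitchen)", "locked(d_bay_office)"]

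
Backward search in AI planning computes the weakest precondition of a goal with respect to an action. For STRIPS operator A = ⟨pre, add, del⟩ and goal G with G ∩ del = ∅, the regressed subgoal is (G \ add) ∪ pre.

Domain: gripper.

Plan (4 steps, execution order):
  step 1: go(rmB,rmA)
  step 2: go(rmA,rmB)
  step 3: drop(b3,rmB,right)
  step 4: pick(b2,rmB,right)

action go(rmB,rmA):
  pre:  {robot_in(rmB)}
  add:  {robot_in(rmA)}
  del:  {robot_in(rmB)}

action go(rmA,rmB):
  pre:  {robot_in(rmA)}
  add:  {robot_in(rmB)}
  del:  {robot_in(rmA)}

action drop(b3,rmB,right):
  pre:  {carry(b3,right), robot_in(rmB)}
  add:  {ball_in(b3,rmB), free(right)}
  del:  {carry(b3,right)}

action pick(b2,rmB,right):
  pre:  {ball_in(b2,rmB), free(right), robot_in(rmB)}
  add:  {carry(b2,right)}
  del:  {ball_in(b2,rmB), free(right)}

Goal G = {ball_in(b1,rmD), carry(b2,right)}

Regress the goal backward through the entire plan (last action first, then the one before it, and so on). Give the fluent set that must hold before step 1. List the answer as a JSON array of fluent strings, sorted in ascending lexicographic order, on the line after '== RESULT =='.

Work backward from the goal:
  through step 4 (pick(b2,rmB,right)): drop {carry(b2,right)}, keep {ball_in(b1,rmD)}, require {ball_in(b2,rmB), free(right), robot_in(rmB)}
    → {ball_in(b1,rmD), ball_in(b2,rmB), free(right), robot_in(rmB)}
  through step 3 (drop(b3,rmB,right)): drop {free(right)}, keep {ball_in(b1,rmD), ball_in(b2,rmB), robot_in(rmB)}, require {carry(b3,right), robot_in(rmB)}
    → {ball_in(b1,rmD), ball_in(b2,rmB), carry(b3,right), robot_in(rmB)}
  through step 2 (go(rmA,rmB)): drop {robot_in(rmB)}, keep {ball_in(b1,rmD), ball_in(b2,rmB), carry(b3,right)}, require {robot_in(rmA)}
    → {ball_in(b1,rmD), ball_in(b2,rmB), carry(b3,right), robot_in(rmA)}
  through step 1 (go(rmB,rmA)): drop {robot_in(rmA)}, keep {ball_in(b1,rmD), ball_in(b2,rmB), carry(b3,right)}, require {robot_in(rmB)}
    → {ball_in(b1,rmD), ball_in(b2,rmB), carry(b3,right), robot_in(rmB)}

== RESULT ==
["ball_in(b1,rmD)", "ball_in(b2,rmB)", "carry(b3,right)", "robot_in(rmB)"]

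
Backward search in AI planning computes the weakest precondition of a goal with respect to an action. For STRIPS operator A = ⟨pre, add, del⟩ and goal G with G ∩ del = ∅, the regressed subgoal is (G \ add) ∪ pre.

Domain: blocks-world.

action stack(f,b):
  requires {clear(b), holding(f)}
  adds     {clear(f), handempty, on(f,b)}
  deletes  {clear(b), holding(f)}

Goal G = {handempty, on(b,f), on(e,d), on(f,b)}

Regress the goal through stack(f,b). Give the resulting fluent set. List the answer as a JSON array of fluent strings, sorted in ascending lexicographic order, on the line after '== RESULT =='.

Compute (G \ add) ∪ pre:
  G ∩ del = {}  (empty — regression defined)
  G \ add = {handempty, on(b,f), on(e,d), on(f,b)} \ {clear(f), handempty, on(f,b)} = {on(b,f), on(e,d)}
  ∪ pre   = {on(b,f), on(e,d)} ∪ {clear(b), holding(f)}
          = {clear(b), holding(f), on(b,f), on(e,d)}

== RESULT ==
["clear(b)", "holding(f)", "on(b,f)", "on(e,d)"]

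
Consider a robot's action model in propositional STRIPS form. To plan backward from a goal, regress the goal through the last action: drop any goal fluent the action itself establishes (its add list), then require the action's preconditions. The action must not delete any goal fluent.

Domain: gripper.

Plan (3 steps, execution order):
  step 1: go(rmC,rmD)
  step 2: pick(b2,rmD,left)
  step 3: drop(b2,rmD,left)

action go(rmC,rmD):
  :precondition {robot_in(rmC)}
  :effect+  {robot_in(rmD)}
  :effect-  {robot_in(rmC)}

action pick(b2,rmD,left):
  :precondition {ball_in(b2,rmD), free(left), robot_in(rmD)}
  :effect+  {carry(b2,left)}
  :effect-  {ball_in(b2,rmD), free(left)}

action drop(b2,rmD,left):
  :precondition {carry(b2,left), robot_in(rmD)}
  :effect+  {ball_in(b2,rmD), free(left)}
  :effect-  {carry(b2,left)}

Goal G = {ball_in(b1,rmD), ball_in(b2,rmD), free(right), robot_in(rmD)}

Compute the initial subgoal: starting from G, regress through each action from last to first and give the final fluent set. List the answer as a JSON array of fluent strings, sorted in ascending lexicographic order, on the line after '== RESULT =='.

Work backward from the goal:
  through step 3 (drop(b2,rmD,left)): drop {ball_in(b2,rmD)}, keep {ball_in(b1,rmD), free(right), robot_in(rmD)}, require {carry(b2,left), robot_in(rmD)}
    → {ball_in(b1,rmD), carry(b2,left), free(right), robot_in(rmD)}
  through step 2 (pick(b2,rmD,left)): drop {carry(b2,left)}, keep {ball_in(b1,rmD), free(right), robot_in(rmD)}, require {ball_in(b2,rmD), free(left), robot_in(rmD)}
    → {ball_in(b1,rmD), ball_in(b2,rmD), free(left), free(right), robot_in(rmD)}
  through step 1 (go(rmC,rmD)): drop {robot_in(rmD)}, keep {ball_in(b1,rmD), ball_in(b2,rmD), free(left), free(right)}, require {robot_in(rmC)}
    → {ball_in(b1,rmD), ball_in(b2,rmD), free(left), free(right), robot_in(rmC)}

== RESULT ==
["ball_in(b1,rmD)", "ball_in(b2,rmD)", "free(left)", "free(right)", "robot_in(rmC)"]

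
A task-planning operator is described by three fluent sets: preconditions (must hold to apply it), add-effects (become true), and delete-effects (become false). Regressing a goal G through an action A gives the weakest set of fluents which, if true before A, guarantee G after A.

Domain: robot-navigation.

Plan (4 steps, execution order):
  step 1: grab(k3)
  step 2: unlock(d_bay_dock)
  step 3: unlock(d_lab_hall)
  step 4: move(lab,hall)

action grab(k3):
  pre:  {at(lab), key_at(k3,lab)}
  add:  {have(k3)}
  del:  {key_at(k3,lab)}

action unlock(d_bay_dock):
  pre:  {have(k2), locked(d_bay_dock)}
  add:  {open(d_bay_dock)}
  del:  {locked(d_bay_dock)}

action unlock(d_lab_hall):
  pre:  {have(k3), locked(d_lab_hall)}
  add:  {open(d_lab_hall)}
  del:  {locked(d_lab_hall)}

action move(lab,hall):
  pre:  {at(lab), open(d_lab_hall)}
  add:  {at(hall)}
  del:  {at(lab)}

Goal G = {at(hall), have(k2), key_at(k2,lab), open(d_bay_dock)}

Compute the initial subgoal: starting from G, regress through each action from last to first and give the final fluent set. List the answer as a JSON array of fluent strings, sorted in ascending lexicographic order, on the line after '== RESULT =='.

Work backward from the goal:
  through step 4 (move(lab,hall)): drop {at(hall)}, keep {have(k2), key_at(k2,lab), open(d_bay_dock)}, require {at(lab), open(d_lab_hall)}
    → {at(lab), have(k2), key_at(k2,lab), open(d_bay_dock), open(d_lab_hall)}
  through step 3 (unlock(d_lab_hall)): drop {open(d_lab_hall)}, keep {at(lab), have(k2), key_at(k2,lab), open(d_bay_dock)}, require {have(k3), locked(d_lab_hall)}
    → {at(lab), have(k2), have(k3), key_at(k2,lab), locked(d_lab_hall), open(d_bay_dock)}
  through step 2 (unlock(d_bay_dock)): drop {open(d_bay_dock)}, keep {at(lab), have(k2), have(k3), key_at(k2,lab), locked(d_lab_hall)}, require {have(k2), locked(d_bay_dock)}
    → {at(lab), have(k2), have(k3), key_at(k2,lab), locked(d_bay_dock), locked(d_lab_hall)}
  through step 1 (grab(k3)): drop {have(k3)}, keep {at(lab), have(k2), key_at(k2,lab), locked(d_bay_dock), locked(d_lab_hall)}, require {at(lab), key_at(k3,lab)}
    → {at(lab), have(k2), key_at(k2,lab), key_at(k3,lab), locked(d_bay_dock), locked(d_lab_hall)}

== RESULT ==
["at(lab)", "have(k2)", "key_at(k2,lab)", "key_at(k3,lab)", "locked(d_bay_dock)", "locked(d_lab_hall)"]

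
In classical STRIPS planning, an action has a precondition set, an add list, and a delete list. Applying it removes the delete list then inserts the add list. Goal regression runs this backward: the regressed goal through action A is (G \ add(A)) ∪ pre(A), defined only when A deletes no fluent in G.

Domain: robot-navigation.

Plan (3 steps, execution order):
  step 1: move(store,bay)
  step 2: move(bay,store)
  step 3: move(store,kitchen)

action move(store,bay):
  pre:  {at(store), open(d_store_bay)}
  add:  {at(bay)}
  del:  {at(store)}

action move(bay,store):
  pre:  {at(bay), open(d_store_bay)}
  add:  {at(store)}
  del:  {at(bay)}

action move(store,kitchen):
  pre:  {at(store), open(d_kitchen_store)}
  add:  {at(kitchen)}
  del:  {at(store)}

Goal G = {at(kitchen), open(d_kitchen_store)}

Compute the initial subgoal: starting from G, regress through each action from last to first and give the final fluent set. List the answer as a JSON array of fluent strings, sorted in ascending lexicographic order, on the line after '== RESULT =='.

Regress step by step:
  through step 3 (move(store,kitchen)): drop {at(kitchen)}, keep {open(d_kitchen_store)}, require {at(store), open(d_kitchen_store)}
    → {at(store), open(d_kitchen_store)}
  through step 2 (move(bay,store)): drop {at(store)}, keep {open(d_kitchen_store)}, require {at(bay), open(d_store_bay)}
    → {at(bay), open(d_kitchen_store), open(d_store_bay)}
  through step 1 (move(store,bay)): drop {at(bay)}, keep {open(d_kitchen_store), open(d_store_bay)}, require {at(store), open(d_store_bay)}
    → {at(store), open(d_kitchen_store), open(d_store_bay)}

== RESULT ==
["at(store)", "open(d_kitchen_store)", "open(d_store_bay)"]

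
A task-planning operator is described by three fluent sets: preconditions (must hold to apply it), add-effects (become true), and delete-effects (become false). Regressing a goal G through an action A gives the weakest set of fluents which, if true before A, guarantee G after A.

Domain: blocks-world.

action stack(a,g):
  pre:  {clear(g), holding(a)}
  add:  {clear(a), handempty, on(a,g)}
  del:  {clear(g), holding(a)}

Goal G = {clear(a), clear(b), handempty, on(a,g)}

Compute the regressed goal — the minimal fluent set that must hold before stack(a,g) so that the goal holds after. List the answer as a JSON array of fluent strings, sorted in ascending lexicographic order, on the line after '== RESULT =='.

Compute (G \ add) ∪ pre:
  G ∩ del = {}  (empty — regression defined)
  G \ add = {clear(a), clear(b), handempty, on(a,g)} \ {clear(a), handempty, on(a,g)} = {clear(b)}
  ∪ pre   = {clear(b)} ∪ {clear(g), holding(a)}
          = {clear(b), clear(g), holding(a)}

== RESULT ==
["clear(b)", "clear(g)", "holding(a)"]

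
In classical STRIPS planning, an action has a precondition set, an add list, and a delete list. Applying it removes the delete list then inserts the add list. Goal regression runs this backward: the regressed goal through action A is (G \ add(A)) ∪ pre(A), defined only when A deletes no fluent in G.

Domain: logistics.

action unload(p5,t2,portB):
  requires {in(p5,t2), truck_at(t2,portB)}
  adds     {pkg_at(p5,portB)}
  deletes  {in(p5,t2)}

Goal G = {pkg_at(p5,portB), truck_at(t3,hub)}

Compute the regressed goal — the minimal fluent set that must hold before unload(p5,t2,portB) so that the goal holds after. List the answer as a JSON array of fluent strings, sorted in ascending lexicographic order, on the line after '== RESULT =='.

Compute (G \ add) ∪ pre:
  G ∩ del = {}  (empty — regression defined)
  G \ add = {pkg_at(p5,portB), truck_at(t3,hub)} \ {pkg_at(p5,portB)} = {truck_at(t3,hub)}
  ∪ pre   = {truck_at(t3,hub)} ∪ {in(p5,t2), truck_at(t2,portB)}
          = {in(p5,t2), truck_at(t2,portB), truck_at(t3,hub)}

== RESULT ==
["in(p5,t2)", "truck_at(t2,portB)", "truck_at(t3,hub)"]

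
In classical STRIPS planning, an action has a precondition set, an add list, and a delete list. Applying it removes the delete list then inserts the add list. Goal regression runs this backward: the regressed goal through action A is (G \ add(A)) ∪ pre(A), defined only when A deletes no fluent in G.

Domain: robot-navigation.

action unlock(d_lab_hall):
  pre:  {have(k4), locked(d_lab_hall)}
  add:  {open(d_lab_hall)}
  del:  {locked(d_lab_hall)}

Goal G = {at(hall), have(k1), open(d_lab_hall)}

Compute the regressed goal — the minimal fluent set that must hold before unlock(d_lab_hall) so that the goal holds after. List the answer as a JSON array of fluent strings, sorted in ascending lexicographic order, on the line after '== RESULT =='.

Compute (G \ add) ∪ pre:
  G ∩ del = {}  (empty — regression defined)
  G \ add = {at(hall), have(k1), open(d_lab_hall)} \ {open(d_lab_hall)} = {at(hall), have(k1)}
  ∪ pre   = {at(hall), have(k1)} ∪ {have(k4), locked(d_lab_hall)}
          = {at(hall), have(k1), have(k4), locked(d_lab_hall)}

== RESULT ==
["at(hall)", "have(k1)", "have(k4)", "locked(d_lab_hall)"]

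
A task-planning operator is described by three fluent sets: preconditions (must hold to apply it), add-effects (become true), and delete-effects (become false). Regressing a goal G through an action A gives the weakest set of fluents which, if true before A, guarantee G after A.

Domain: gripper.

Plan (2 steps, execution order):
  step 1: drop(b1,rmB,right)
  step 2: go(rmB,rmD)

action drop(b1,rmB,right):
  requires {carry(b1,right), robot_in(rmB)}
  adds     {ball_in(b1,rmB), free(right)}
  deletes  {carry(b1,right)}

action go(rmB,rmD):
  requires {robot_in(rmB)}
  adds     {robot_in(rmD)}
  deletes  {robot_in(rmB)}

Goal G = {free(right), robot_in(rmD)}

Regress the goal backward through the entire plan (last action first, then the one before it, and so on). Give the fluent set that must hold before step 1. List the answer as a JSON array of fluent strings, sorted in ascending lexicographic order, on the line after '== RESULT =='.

Work backward from the goal:
  through step 2 (go(rmB,rmD)): drop {robot_in(rmD)}, keep {free(right)}, require {robot_in(rmB)}
    → {free(right), robot_in(rmB)}
  through step 1 (drop(b1,rmB,right)): drop {free(right)}, keep {robot_in(rmB)}, require {carry(b1,right), robot_in(rmB)}
    → {carry(b1,right), robot_in(rmB)}

== RESULT ==
["carry(b1,right)", "robot_in(rmB)"]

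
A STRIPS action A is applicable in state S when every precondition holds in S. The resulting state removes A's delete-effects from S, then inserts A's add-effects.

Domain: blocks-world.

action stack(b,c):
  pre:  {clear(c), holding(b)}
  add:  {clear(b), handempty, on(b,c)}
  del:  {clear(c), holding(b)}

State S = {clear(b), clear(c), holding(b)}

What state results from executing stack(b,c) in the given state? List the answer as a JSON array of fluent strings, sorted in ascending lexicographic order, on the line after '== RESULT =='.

Progress:
  pre ⊆ S: {clear(c), holding(b)} ⊆ S  — applicable
  S \ del = {clear(b)}
  ∪ add   = {clear(b), handempty, on(b,c)}

== RESULT ==
["clear(b)", "handempty", "on(b,c)"]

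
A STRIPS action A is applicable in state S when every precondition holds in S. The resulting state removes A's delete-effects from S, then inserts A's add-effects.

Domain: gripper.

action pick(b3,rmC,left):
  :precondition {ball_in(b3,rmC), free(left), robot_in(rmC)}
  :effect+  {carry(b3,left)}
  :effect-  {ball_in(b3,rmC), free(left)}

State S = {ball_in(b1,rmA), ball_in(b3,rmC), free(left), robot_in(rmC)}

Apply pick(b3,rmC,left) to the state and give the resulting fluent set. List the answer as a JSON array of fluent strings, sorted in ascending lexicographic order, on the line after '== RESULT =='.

Compute (S \ del) ∪ add:
  pre ⊆ S: {ball_in(b3,rmC), free(left), robot_in(rmC)} ⊆ S  — applicable
  S \ del = {ball_in(b1,rmA), robot_in(rmC)}
  ∪ add   = {ball_in(b1,rmA), carry(b3,left), robot_in(rmC)}

== RESULT ==
["ball_in(b1,rmA)", "carry(b3,left)", "robot_in(rmC)"]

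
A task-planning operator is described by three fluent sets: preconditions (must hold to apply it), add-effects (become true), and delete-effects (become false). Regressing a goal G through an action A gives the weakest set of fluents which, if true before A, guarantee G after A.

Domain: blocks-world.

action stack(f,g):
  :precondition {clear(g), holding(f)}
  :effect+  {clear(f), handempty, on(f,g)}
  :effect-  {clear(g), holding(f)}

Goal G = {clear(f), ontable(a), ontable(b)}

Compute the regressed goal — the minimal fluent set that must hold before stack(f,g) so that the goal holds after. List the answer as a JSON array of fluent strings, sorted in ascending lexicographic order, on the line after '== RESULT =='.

Regress:
  G ∩ del = {}  (empty — regression defined)
  G \ add = {clear(f), ontable(a), ontable(b)} \ {clear(f), handempty, on(f,g)} = {ontable(a), ontable(b)}
  ∪ pre   = {ontable(a), ontable(b)} ∪ {clear(g), holding(f)}
          = {clear(g), holding(f), ontable(a), ontable(b)}

== RESULT ==
["clear(g)", "holding(f)", "ontable(a)", "ontable(b)"]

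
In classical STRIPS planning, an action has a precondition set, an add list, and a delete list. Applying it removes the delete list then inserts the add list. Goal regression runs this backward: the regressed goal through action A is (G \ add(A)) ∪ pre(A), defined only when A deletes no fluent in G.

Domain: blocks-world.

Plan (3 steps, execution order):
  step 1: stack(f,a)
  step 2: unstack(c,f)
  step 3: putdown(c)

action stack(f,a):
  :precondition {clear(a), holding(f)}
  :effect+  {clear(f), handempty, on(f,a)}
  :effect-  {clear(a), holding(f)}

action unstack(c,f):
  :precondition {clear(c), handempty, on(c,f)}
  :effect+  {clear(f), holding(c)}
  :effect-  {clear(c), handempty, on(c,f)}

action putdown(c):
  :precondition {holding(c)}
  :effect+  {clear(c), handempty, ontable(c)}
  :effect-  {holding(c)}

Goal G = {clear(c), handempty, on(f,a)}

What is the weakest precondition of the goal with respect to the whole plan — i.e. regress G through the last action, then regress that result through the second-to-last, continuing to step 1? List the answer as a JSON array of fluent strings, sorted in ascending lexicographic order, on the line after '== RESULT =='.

Regress step by step:
  through step 3 (putdown(c)): drop {clear(c), handempty}, keep {on(f,a)}, require {holding(c)}
    → {holding(c), on(f,a)}
  through step 2 (unstack(c,f)): drop {holding(c)}, keep {on(f,a)}, require {clear(c), handempty, on(c,f)}
    → {clear(c), handempty, on(c,f), on(f,a)}
  through step 1 (stack(f,a)): drop {handempty, on(f,a)}, keep {clear(c), on(c,f)}, require {clear(a), holding(f)}
    → {clear(a), clear(c), holding(f), on(c,f)}

== RESULT ==
["clear(a)", "clear(c)", "holding(f)", "on(c,f)"]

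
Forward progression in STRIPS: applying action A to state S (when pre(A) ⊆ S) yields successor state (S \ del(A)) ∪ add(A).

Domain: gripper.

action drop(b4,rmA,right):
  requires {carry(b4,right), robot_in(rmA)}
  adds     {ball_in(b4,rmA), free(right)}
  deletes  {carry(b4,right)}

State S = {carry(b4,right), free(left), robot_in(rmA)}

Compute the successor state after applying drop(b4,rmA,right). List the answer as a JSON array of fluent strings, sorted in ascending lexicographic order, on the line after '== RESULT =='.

Progress:
  pre ⊆ S: {carry(b4,right), robot_in(rmA)} ⊆ S  — applicable
  S \ del = {free(left), robot_in(rmA)}
  ∪ add   = {ball_in(b4,rmA), free(left), free(right), robot_in(rmA)}

== RESULT ==
["ball_in(b4,rmA)", "free(left)", "free(right)", "robot_in(rmA)"]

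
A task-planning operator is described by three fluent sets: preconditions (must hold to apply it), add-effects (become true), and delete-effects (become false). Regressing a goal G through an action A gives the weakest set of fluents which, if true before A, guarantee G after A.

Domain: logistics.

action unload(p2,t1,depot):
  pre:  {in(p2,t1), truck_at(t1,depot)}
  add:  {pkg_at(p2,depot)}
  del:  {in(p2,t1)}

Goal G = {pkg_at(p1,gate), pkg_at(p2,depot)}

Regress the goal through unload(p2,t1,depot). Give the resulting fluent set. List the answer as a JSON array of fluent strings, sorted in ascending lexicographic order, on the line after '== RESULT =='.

Regress:
  G ∩ del = {}  (empty — regression defined)
  G \ add = {pkg_at(p1,gate), pkg_at(p2,depot)} \ {pkg_at(p2,depot)} = {pkg_at(p1,gate)}
  ∪ pre   = {pkg_at(p1,gate)} ∪ {in(p2,t1), truck_at(t1,depot)}
          = {in(p2,t1), pkg_at(p1,gate), truck_at(t1,depot)}

== RESULT ==
["in(p2,t1)", "pkg_at(p1,gate)", "truck_at(t1,depot)"]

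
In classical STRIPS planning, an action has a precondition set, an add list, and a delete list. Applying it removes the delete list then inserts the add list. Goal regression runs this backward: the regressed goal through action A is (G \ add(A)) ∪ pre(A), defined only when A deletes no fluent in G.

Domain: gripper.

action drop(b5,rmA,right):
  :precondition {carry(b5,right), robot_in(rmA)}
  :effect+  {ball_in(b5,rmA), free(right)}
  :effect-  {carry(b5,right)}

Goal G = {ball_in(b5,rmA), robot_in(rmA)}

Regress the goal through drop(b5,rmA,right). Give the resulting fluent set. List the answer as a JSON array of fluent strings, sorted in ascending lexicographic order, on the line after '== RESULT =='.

Compute (G \ add) ∪ pre:
  G ∩ del = {}  (empty — regression defined)
  G \ add = {ball_in(b5,rmA), robot_in(rmA)} \ {ball_in(b5,rmA), free(right)} = {robot_in(rmA)}
  ∪ pre   = {robot_in(rmA)} ∪ {carry(b5,right), robot_in(rmA)}
          = {carry(b5,right), robot_in(rmA)}

== RESULT ==
["carry(b5,right)", "robot_in(rmA)"]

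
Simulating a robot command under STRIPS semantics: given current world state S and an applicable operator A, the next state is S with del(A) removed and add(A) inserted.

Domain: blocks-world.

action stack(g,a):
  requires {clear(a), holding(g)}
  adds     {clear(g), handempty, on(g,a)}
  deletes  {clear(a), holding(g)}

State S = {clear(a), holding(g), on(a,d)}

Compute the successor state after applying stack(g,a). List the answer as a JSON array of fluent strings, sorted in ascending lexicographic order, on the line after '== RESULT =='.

Progress:
  pre ⊆ S: {clear(a), holding(g)} ⊆ S  — applicable
  S \ del = {on(a,d)}
  ∪ add   = {clear(g), handempty, on(a,d), on(g,a)}

== RESULT ==
["clear(g)", "handempty", "on(a,d)", "on(g,a)"]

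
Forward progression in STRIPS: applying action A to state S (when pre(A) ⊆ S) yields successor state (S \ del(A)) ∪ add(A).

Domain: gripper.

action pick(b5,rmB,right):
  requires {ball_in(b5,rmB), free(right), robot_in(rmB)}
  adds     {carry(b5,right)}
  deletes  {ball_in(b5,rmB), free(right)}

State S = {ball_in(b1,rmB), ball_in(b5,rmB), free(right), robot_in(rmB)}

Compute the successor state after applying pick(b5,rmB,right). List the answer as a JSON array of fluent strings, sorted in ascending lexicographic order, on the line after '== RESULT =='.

Compute (S \ del) ∪ add:
  pre ⊆ S: {ball_in(b5,rmB), free(right), robot_in(rmB)} ⊆ S  — applicable
  S \ del = {ball_in(b1,rmB), robot_in(rmB)}
  ∪ add   = {ball_in(b1,rmB), carry(b5,right), robot_in(rmB)}

== RESULT ==
["ball_in(b1,rmB)", "carry(b5,right)", "robot_in(rmB)"]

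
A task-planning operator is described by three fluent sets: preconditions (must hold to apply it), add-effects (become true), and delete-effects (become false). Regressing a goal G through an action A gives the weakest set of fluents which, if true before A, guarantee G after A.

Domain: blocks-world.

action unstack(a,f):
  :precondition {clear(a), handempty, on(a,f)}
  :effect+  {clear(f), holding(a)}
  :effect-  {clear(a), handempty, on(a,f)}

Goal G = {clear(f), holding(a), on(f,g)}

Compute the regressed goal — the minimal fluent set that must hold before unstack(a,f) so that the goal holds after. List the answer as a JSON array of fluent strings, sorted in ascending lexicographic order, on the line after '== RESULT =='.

Compute (G \ add) ∪ pre:
  G ∩ del = {}  (empty — regression defined)
  G \ add = {clear(f), holding(a), on(f,g)} \ {clear(f), holding(a)} = {on(f,g)}
  ∪ pre   = {on(f,g)} ∪ {clear(a), handempty, on(a,f)}
          = {clear(a), handempty, on(a,f), on(f,g)}

== RESULT ==
["clear(a)", "handempty", "on(a,f)", "on(f,g)"]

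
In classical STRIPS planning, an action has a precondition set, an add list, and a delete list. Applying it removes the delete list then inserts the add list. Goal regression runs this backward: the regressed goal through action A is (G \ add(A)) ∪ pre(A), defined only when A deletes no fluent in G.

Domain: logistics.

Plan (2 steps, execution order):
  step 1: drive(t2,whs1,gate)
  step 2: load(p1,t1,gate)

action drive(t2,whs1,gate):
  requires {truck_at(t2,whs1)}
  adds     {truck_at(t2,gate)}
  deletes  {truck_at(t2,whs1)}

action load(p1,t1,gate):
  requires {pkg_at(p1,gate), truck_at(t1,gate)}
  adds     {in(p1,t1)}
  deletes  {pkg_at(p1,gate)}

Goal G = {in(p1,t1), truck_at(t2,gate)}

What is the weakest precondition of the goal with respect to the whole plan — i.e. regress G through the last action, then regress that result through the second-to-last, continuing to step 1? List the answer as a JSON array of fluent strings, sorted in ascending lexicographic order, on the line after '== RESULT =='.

Work backward from the goal:
  through step 2 (load(p1,t1,gate)): drop {in(p1,t1)}, keep {truck_at(t2,gate)}, require {pkg_at(p1,gate), truck_at(t1,gate)}
    → {pkg_at(p1,gate), truck_at(t1,gate), truck_at(t2,gate)}
  through step 1 (drive(t2,whs1,gate)): drop {truck_at(t2,gate)}, keep {pkg_at(p1,gate), truck_at(t1,gate)}, require {truck_at(t2,whs1)}
    → {pkg_at(p1,gate), truck_at(t1,gate), truck_at(t2,whs1)}

== RESULT ==
["pkg_at(p1,gate)", "truck_at(t1,gate)", "truck_at(t2,whs1)"]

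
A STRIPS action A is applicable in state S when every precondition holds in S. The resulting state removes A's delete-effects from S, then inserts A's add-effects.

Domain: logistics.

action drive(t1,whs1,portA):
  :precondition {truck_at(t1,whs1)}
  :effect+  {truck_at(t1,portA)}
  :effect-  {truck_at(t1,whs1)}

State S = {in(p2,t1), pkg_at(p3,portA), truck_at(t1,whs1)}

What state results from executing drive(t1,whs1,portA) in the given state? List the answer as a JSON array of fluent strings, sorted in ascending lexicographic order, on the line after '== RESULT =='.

Compute (S \ del) ∪ add:
  pre ⊆ S: {truck_at(t1,whs1)} ⊆ S  — applicable
  S \ del = {in(p2,t1), pkg_at(p3,portA)}
  ∪ add   = {in(p2,t1), pkg_at(p3,portA), truck_at(t1,portA)}

== RESULT ==
["in(p2,t1)", "pkg_at(p3,portA)", "truck_at(t1,portA)"]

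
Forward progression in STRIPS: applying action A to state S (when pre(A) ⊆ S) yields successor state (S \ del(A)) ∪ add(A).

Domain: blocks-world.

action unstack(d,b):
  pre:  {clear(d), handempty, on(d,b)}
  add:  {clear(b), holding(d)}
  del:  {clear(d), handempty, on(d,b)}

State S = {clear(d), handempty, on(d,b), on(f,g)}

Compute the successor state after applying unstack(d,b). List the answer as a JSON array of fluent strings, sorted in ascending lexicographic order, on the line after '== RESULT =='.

Progress:
  pre ⊆ S: {clear(d), handempty, on(d,b)} ⊆ S  — applicable
  S \ del = {on(f,g)}
  ∪ add   = {clear(b), holding(d), on(f,g)}

== RESULT ==
["clear(b)", "holding(d)", "on(f,g)"]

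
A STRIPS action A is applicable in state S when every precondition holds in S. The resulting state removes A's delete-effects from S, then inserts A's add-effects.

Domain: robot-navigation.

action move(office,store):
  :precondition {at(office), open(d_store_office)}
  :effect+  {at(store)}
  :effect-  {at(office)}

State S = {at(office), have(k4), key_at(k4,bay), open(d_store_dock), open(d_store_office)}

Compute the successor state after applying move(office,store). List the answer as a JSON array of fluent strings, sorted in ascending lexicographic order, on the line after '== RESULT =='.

Progress:
  pre ⊆ S: {at(office), open(d_store_office)} ⊆ S  — applicable
  S \ del = {have(k4), key_at(k4,bay), open(d_store_dock), open(d_store_office)}
  ∪ add   = {at(store), have(k4), key_at(k4,bay), open(d_store_dock), open(d_store_office)}

== RESULT ==
["at(store)", "have(k4)", "key_at(k4,bay)", "open(d_store_dock)", "open(d_store_office)"]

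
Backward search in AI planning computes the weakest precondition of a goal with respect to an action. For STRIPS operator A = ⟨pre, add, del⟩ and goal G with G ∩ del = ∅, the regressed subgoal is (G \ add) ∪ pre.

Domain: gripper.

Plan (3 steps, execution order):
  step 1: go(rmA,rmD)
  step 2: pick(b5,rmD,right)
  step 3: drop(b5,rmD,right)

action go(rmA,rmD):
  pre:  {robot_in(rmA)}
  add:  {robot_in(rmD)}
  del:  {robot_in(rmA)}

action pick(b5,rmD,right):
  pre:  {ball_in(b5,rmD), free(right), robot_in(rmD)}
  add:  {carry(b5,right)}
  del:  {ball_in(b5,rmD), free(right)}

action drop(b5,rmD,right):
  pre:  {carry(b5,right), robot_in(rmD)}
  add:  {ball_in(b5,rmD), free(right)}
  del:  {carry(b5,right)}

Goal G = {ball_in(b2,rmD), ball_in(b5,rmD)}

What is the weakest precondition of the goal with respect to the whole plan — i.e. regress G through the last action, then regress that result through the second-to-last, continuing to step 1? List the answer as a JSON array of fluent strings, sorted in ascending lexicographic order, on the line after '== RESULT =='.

Work backward from the goal:
  through step 3 (drop(b5,rmD,right)): drop {ball_in(b5,rmD)}, keep {ball_in(b2,rmD)}, require {carry(b5,right), robot_in(rmD)}
    → {ball_in(b2,rmD), carry(b5,right), robot_in(rmD)}
  through step 2 (pick(b5,rmD,right)): drop {carry(b5,right)}, keep {ball_in(b2,rmD), robot_in(rmD)}, require {ball_in(b5,rmD), free(right), robot_in(rmD)}
    → {ball_in(b2,rmD), ball_in(b5,rmD), free(right), robot_in(rmD)}
  through step 1 (go(rmA,rmD)): drop {robot_in(rmD)}, keep {ball_in(b2,rmD), ball_in(b5,rmD), free(right)}, require {robot_in(rmA)}
    → {ball_in(b2,rmD), ball_in(b5,rmD), free(right), robot_in(rmA)}

== RESULT ==
["ball_in(b2,rmD)", "ball_in(b5,rmD)", "free(right)", "robot_in(rmA)"]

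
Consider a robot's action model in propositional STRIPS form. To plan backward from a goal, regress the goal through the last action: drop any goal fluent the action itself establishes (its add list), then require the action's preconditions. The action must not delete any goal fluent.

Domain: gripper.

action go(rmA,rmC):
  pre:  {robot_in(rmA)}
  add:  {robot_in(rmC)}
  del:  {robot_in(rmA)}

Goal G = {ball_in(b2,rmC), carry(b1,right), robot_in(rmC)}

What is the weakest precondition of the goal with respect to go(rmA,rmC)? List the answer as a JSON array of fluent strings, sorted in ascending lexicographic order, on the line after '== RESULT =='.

Compute (G \ add) ∪ pre:
  G ∩ del = {}  (empty — regression defined)
  G \ add = {ball_in(b2,rmC), carry(b1,right), robot_in(rmC)} \ {robot_in(rmC)} = {ball_in(b2,rmC), carry(b1,right)}
  ∪ pre   = {ball_in(b2,rmC), carry(b1,right)} ∪ {robot_in(rmA)}
          = {ball_in(b2,rmC), carry(b1,right), robot_in(rmA)}

== RESULT ==
["ball_in(b2,rmC)", "carry(b1,right)", "robot_in(rmA)"]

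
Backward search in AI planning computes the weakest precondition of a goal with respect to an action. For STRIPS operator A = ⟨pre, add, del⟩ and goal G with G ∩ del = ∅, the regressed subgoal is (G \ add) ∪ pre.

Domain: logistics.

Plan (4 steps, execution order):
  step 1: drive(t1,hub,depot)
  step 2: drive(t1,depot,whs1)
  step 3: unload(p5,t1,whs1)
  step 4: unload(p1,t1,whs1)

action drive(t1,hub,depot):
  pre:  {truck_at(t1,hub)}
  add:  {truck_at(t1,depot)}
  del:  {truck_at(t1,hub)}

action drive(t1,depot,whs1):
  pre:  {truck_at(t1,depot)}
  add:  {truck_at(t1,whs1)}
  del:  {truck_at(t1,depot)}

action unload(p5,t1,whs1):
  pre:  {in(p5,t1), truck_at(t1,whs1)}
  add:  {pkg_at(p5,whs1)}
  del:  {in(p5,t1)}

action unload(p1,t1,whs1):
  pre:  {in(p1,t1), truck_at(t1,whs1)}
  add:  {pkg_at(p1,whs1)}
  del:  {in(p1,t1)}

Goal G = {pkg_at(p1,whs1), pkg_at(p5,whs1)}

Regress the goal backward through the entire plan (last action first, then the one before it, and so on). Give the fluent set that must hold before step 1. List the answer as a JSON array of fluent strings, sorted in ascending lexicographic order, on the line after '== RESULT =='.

Work backward from the goal:
  through step 4 (unload(p1,t1,whs1)): drop {pkg_at(p1,whs1)}, keep {pkg_at(p5,whs1)}, require {in(p1,t1), truck_at(t1,whs1)}
    → {in(p1,t1), pkg_at(p5,whs1), truck_at(t1,whs1)}
  through step 3 (unload(p5,t1,whs1)): drop {pkg_at(p5,whs1)}, keep {in(p1,t1), truck_at(t1,whs1)}, require {in(p5,t1), truck_at(t1,whs1)}
    → {in(p1,t1), in(p5,t1), truck_at(t1,whs1)}
  through step 2 (drive(t1,depot,whs1)): drop {truck_at(t1,whs1)}, keep {in(p1,t1), in(p5,t1)}, require {truck_at(t1,depot)}
    → {in(p1,t1), in(p5,t1), truck_at(t1,depot)}
  through step 1 (drive(t1,hub,depot)): drop {truck_at(t1,depot)}, keep {in(p1,t1), in(p5,t1)}, require {truck_at(t1,hub)}
    → {in(p1,t1), in(p5,t1), truck_at(t1,hub)}

== RESULT ==
["in(p1,t1)", "in(p5,t1)", "truck_at(t1,hub)"]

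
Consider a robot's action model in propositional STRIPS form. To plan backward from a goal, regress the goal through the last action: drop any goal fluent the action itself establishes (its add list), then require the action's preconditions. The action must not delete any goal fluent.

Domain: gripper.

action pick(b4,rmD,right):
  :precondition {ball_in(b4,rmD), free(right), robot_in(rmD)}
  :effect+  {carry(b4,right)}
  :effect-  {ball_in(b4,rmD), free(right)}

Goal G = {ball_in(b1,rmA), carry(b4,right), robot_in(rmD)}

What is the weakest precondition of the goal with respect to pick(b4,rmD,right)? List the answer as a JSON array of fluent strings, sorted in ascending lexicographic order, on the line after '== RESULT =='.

Compute (G \ add) ∪ pre:
  G ∩ del = {}  (empty — regression defined)
  G \ add = {ball_in(b1,rmA), carry(b4,right), robot_in(rmD)} \ {carry(b4,right)} = {ball_in(b1,rmA), robot_in(rmD)}
  ∪ pre   = {ball_in(b1,rmA), robot_in(rmD)} ∪ {ball_in(b4,rmD), free(right), robot_in(rmD)}
          = {ball_in(b1,rmA), ball_in(b4,rmD), free(right), robot_in(rmD)}

== RESULT ==
["ball_in(b1,rmA)", "ball_in(b4,rmD)", "free(right)", "robot_in(rmD)"]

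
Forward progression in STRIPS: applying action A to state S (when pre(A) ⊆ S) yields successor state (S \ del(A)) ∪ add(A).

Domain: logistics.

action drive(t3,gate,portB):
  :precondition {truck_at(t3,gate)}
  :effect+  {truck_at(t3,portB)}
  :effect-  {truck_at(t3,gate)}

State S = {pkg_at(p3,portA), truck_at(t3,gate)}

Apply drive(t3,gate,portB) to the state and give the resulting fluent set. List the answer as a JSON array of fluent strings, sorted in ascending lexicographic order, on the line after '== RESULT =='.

Compute (S \ del) ∪ add:
  pre ⊆ S: {truck_at(t3,gate)} ⊆ S  — applicable
  S \ del = {pkg_at(p3,portA)}
  ∪ add   = {pkg_at(p3,portA), truck_at(t3,portB)}

== RESULT ==
["pkg_at(p3,portA)", "truck_at(t3,portB)"]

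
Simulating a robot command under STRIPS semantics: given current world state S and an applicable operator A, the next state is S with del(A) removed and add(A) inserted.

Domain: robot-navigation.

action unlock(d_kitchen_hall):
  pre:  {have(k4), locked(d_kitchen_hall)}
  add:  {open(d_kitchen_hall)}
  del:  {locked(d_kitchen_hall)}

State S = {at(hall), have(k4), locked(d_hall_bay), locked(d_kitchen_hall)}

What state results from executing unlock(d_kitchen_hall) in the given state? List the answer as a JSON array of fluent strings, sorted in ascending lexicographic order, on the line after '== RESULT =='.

Compute (S \ del) ∪ add:
  pre ⊆ S: {have(k4), locked(d_kitchen_hall)} ⊆ S  — applicable
  S \ del = {at(hall), have(k4), locked(d_hall_bay)}
  ∪ add   = {at(hall), have(k4), locked(d_hall_bay), open(d_kitchen_hall)}

== RESULT ==
["at(hall)", "have(k4)", "locked(d_hall_bay)", "open(d_kitchen_hall)"]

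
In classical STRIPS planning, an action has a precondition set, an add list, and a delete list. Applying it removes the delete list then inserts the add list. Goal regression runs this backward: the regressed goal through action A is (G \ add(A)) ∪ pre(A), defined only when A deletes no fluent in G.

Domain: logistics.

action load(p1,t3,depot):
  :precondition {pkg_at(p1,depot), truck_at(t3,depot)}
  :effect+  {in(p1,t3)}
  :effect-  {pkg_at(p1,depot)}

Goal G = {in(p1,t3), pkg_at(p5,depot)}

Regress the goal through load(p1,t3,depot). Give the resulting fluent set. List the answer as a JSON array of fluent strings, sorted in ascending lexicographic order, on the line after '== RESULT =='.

Regress:
  G ∩ del = {}  (empty — regression defined)
  G \ add = {in(p1,t3), pkg_at(p5,depot)} \ {in(p1,t3)} = {pkg_at(p5,depot)}
  ∪ pre   = {pkg_at(p5,depot)} ∪ {pkg_at(p1,depot), truck_at(t3,depot)}
          = {pkg_at(p1,depot), pkg_at(p5,depot), truck_at(t3,depot)}

== RESULT ==
["pkg_at(p1,depot)", "pkg_at(p5,depot)", "truck_at(t3,depot)"]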